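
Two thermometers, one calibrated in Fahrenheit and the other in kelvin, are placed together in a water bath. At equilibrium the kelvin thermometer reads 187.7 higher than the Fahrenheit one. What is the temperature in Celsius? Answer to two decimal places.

Let x be the Fahrenheit reading; then the kelvin reading is 5/9·x + 255.372.
(5/9·x + 255.372) - x = 187.7  ⇒  (-4/9)·x = -67.6722  ⇒  x = 152.2625°F.
In Celsius: (152.2625 - 32) × 5/9 = 66.81°C.

66.81°C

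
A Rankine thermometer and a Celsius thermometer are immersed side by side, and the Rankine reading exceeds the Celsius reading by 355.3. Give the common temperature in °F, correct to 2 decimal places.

-274.83°F

Let x be the Rankine reading; then the Celsius reading is 5/9·x - 273.15.
(5/9·x - 273.15) - x = -355.3  ⇒  (-4/9)·x = -82.15  ⇒  x = 184.8375°R.
In Celsius: (184.8375 - 491.67) × 5/9 = -170.4625°C.
In Fahrenheit: -170.4625 × 1.8 + 32 = -274.83°F.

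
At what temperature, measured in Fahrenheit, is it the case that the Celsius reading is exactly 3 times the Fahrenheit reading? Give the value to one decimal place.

-7.3°F

Let F be the Fahrenheit reading. The Celsius reading is C = 5/9·F - 17.7778.
Require C = 3·F: 5/9·F - 17.7778 = 3·F.
(-22/9)·F = 17.7778  ⇒  F = -7.3.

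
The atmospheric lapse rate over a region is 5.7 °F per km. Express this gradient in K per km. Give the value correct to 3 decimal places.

Since only a temperature interval is involved, the additive offset between the scales drops out.
A change of 1°F is a change of 5/9 K, so 5.7 × 5/9 = 3.167.

3.167 K/km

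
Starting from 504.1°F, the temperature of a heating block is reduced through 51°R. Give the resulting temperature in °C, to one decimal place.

Initial temperature in Celsius: (504.1 - 32) × 5/9 = 262.2778°C.
The 51°R change is an interval, so only the factor 5/9 applies: -51 × 5/9 = -28.3333°C.
Final Celsius temperature: 262.2778 - 28.3333 = 233.9444°C.

233.9°C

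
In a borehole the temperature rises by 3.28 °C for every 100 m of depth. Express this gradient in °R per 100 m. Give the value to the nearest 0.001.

5.904 °R/100 m

The quantity depends on a temperature interval, so only the ratio of degree sizes applies; the offset between the scales is irrelevant.
A change of 1°C is a change of 1.8°R, so 3.28 × 1.8 = 5.904.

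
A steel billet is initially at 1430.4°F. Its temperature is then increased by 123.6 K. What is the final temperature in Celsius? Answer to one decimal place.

Initial temperature in Celsius: (1430.4 - 32) × 5/9 = 776.8889°C.
The 123.6 K change is an interval; Kelvin and Celsius degrees are the same size, so ΔC = +123.6°C.
Final Celsius temperature: 776.8889 + 123.6000 = 900.4889°C.

900.5°C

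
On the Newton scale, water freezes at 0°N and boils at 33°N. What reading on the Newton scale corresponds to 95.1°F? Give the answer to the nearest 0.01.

11.57°N

First in Celsius: (95.1 - 32) × 5/9 = 35.0556°C.
Linearly onto the Newton scale: 0 + (35.0556 / 100) × (33 - 0) = 11.57°N.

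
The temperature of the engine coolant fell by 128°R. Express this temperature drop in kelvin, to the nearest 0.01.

71.11 K

For a temperature interval the offset drops out; only the factor 5/9 applies.
128 × 5/9 = 71.11.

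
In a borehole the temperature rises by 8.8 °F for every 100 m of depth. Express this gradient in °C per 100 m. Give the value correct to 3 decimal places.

The quantity depends on a temperature interval, so only the ratio of degree sizes applies; the offset between the scales is irrelevant.
A change of 1°F is a change of 5/9°C, so 8.8 × 5/9 = 4.889.

4.889 °C/100 m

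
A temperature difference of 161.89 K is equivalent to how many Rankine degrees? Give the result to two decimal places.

An interval of 1 K corresponds to 1.8°R.
161.89 × 1.8 = 291.40.

291.40°R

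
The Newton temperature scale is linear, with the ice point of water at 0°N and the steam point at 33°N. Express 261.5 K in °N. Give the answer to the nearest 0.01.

-3.84°N

First in Celsius: 261.5 - 273.15 = -11.6500°C.
Linearly onto the Newton scale: 0 + (-11.6500 / 100) × (33 - 0) = -3.84°N.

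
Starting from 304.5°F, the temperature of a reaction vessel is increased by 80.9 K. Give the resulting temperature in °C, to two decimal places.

232.29°C

Initial temperature in Celsius: (304.5 - 32) × 5/9 = 151.3889°C.
The 80.9 K change is an interval; Kelvin and Celsius degrees are the same size, so ΔC = +80.9°C.
Final Celsius temperature: 151.3889 + 80.9000 = 232.2889°C.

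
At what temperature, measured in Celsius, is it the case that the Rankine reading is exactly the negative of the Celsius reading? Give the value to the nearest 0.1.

Let C be the Celsius reading. The Rankine reading is R = 1.8·C + 491.67.
Require R = -1·C: 1.8·C + 491.67 = -1·C.
(2.8)·C = -491.67  ⇒  C = -175.6.

-175.6°C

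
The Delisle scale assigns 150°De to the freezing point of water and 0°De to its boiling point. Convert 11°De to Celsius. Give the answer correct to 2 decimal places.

92.67°C

Linear interpolation between the fixed points: C = (11 - 150) × 100 / (0 - 150) = 92.6667°C.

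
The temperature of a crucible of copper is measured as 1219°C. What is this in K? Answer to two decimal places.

In kelvin: 1219.0000 + 273.15 = 1492.15 K.

1492.15 K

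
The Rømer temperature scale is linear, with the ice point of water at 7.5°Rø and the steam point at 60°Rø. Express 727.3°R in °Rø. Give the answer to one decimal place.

First in Celsius: (727.3 - 491.67) × 5/9 = 130.9056°C.
Linearly onto the Rømer scale: 7.5 + (130.9056 / 100) × (60 - 7.5) = 76.2°Rø.

76.2°Rø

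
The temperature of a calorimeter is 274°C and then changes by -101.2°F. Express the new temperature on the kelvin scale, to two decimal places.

The 101.2°F change is an interval, so only the factor 5/9 applies: -101.2 × 5/9 = -56.2222°C.
Final Celsius temperature: 274.0000 - 56.2222 = 217.7778°C.
In kelvin: 217.7778 + 273.15 = 490.93 K.

490.93 K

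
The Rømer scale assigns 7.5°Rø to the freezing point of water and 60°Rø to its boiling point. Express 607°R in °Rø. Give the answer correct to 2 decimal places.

First in Celsius: (607 - 491.67) × 5/9 = 64.0722°C.
Linearly onto the Rømer scale: 7.5 + (64.0722 / 100) × (60 - 7.5) = 41.14°Rø.

41.14°Rø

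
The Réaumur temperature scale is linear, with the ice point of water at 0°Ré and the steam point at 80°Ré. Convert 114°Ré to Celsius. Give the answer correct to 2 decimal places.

Linear interpolation between the fixed points: C = (114 - 0) × 100 / (80 - 0) = 142.5000°C.

142.50°C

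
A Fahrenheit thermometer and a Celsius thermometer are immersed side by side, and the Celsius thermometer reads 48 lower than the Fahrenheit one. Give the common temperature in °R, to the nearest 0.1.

527.7°R

Let x be the Fahrenheit reading; then the Celsius reading is 5/9·x - 17.7778.
(5/9·x - 17.7778) - x = -48  ⇒  (-4/9)·x = -30.2222  ⇒  x = 68.0000°F.
In Celsius: (68 - 32) × 5/9 = 20.0000°C.
In Rankine: 20.0000 × 1.8 + 491.67 = 527.7°R.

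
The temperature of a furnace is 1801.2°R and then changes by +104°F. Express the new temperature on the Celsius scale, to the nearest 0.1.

Initial temperature in Celsius: (1801.2 - 491.67) × 5/9 = 727.5167°C.
The 104°F change is an interval, so only the factor 5/9 applies: +104 × 5/9 = +57.7778°C.
Final Celsius temperature: 727.5167 + 57.7778 = 785.2944°C.

785.3°C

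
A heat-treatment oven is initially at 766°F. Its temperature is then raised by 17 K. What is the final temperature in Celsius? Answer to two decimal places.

424.78°C

Initial temperature in Celsius: (766 - 32) × 5/9 = 407.7778°C.
The 17 K change is an interval; Kelvin and Celsius degrees are the same size, so ΔC = +17°C.
Final Celsius temperature: 407.7778 + 17.0000 = 424.7778°C.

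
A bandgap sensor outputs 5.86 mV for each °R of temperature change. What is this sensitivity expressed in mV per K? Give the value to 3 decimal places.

10.548 mV per K

Since only a temperature interval is involved, the additive offset between the scales drops out.
A change of 1 K is a change of 1.8°R, so per K the value is 5.86 × 1.8 = 10.548.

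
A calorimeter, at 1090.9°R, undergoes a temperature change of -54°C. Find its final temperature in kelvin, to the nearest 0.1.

Initial temperature in Celsius: (1090.9 - 491.67) × 5/9 = 332.9056°C.
Final Celsius temperature: 332.9056 - 54.0000 = 278.9056°C.
In kelvin: 278.9056 + 273.15 = 552.1 K.

552.1 K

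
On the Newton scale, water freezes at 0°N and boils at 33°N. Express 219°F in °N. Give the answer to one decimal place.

First in Celsius: (219 - 32) × 5/9 = 103.8889°C.
Linearly onto the Newton scale: 0 + (103.8889 / 100) × (33 - 0) = 34.3°N.

34.3°N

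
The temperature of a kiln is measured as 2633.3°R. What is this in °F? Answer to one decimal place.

In Celsius: (2633.3 - 491.67) × 5/9 = 1189.7944°C.
In Fahrenheit: 1189.7944 × 1.8 + 32 = 2173.6°F.

2173.6°F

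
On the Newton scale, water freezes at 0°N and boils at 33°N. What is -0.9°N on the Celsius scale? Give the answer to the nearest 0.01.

-2.73°C

Linear interpolation between the fixed points: C = (-0.9 - 0) × 100 / (33 - 0) = -2.7273°C.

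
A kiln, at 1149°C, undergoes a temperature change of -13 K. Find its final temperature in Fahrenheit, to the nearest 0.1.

2076.8°F

The 13 K change is an interval; Kelvin and Celsius degrees are the same size, so ΔC = -13°C.
Final Celsius temperature: 1149.0000 - 13.0000 = 1136.0000°C.
In Fahrenheit: 1136.0000 × 1.8 + 32 = 2076.8°F.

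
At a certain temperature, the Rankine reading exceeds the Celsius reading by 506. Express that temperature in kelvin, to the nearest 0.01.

291.06 K

Let x be the Celsius reading; then the Rankine reading is 1.8·x + 491.67.
(1.8·x + 491.67) - x = 506  ⇒  (0.8)·x = 14.33  ⇒  x = 17.9125°C.
In kelvin: 17.9125 + 273.15 = 291.06 K.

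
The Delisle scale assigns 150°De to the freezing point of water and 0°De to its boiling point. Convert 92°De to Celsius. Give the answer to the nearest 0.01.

Linear interpolation between the fixed points: C = (92 - 150) × 100 / (0 - 150) = 38.6667°C.

38.67°C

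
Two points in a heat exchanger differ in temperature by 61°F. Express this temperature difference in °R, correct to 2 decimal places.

Fahrenheit and Rankine degrees are the same size, so the interval is unchanged: 61.00.

61.00°R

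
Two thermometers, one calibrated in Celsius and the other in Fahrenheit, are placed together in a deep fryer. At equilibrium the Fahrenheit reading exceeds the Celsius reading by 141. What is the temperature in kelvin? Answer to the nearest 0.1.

409.4 K

Let x be the Celsius reading; then the Fahrenheit reading is 1.8·x + 32.
(1.8·x + 32) - x = 141  ⇒  (0.8)·x = 109  ⇒  x = 136.2500°C.
In kelvin: 136.2500 + 273.15 = 409.4 K.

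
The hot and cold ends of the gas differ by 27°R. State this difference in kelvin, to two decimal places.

An interval of 1°R corresponds to 5/9 K.
27 × 5/9 = 15.00.

15.00 K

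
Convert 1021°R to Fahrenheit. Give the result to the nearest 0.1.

561.3°F

In Celsius: (1021 - 491.67) × 5/9 = 294.0722°C.
In Fahrenheit: 294.0722 × 1.8 + 32 = 561.3°F.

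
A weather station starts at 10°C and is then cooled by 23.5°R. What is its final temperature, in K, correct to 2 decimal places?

The 23.5°R change is an interval, so only the factor 5/9 applies: -23.5 × 5/9 = -13.0556°C.
Final Celsius temperature: 10.0000 - 13.0556 = -3.0556°C.
In kelvin: -3.0556 + 273.15 = 270.09 K.

270.09 K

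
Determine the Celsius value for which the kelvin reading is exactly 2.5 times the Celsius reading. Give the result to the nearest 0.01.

Let C be the Celsius reading. The kelvin reading is K = 1·C + 273.15.
Require K = 2.5·C: 1·C + 273.15 = 2.5·C.
(-1.5)·C = -273.15  ⇒  C = 182.10.

182.10°C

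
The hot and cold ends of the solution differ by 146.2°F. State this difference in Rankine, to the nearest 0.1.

Fahrenheit and Rankine degrees are the same size, so the interval is unchanged: 146.2.

146.2°R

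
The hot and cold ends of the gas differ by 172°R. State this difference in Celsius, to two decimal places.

Only the scale ratio 5/9 matters for a change in temperature.
172 × 5/9 = 95.56.

95.56°C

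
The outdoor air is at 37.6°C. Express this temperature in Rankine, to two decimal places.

559.35°R

In Rankine: 37.6000 × 1.8 + 491.67 = 559.35°R.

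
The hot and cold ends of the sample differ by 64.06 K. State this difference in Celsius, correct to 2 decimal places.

Kelvin and Celsius degrees are the same size, so the interval is unchanged: 64.06.

64.06°C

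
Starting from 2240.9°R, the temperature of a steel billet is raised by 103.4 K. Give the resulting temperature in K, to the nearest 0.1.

Initial temperature in Celsius: (2240.9 - 491.67) × 5/9 = 971.7944°C.
The 103.4 K change is an interval; Kelvin and Celsius degrees are the same size, so ΔC = +103.4°C.
Final Celsius temperature: 971.7944 + 103.4000 = 1075.1944°C.
In kelvin: 1075.1944 + 273.15 = 1348.3 K.

1348.3 K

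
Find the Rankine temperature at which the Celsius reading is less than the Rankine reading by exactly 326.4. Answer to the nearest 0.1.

Let R be the Rankine reading. The Celsius reading is C = 5/9·R - 273.15.
Require C - R = -326.4: (-4/9)·R - 273.15 = -326.4.
R = (-326.4 + 273.15) / (-4/9) = 119.8.

119.8°R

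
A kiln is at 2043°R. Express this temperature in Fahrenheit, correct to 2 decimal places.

In Celsius: (2043 - 491.67) × 5/9 = 861.8500°C.
In Fahrenheit: 861.8500 × 1.8 + 32 = 1583.33°F.

1583.33°F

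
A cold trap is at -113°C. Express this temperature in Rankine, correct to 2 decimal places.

288.27°R

In Rankine: -113.0000 × 1.8 + 491.67 = 288.27°R.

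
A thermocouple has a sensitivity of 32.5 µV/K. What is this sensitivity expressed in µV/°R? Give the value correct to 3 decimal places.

Since only a temperature interval is involved, the additive offset between the scales drops out.
A change of 1°R is a change of 5/9 K, so per °R the value is 32.5 × 5/9 = 18.056.

18.056 µV/°R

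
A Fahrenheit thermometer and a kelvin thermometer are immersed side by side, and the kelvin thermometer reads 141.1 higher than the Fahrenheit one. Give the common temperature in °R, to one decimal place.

716.8°R

Let x be the Fahrenheit reading; then the kelvin reading is 5/9·x + 255.372.
(5/9·x + 255.372) - x = 141.1  ⇒  (-4/9)·x = -114.272  ⇒  x = 257.1125°F.
In Celsius: (257.1125 - 32) × 5/9 = 125.0625°C.
In Rankine: 125.0625 × 1.8 + 491.67 = 716.8°R.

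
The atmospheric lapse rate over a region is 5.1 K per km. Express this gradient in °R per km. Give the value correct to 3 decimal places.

Since only a temperature interval is involved, the additive offset between the scales drops out.
A change of 1 K is a change of 1.8°R, so 5.1 × 1.8 = 9.180.

9.180 °R/km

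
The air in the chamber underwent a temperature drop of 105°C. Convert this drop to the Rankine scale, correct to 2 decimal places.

189.00°R

Only the scale ratio 1.8 matters for a change in temperature.
105 × 1.8 = 189.00.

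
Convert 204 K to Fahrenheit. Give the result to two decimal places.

-92.47°F

In Celsius: 204 - 273.15 = -69.1500°C.
In Fahrenheit: -69.1500 × 1.8 + 32 = -92.47°F.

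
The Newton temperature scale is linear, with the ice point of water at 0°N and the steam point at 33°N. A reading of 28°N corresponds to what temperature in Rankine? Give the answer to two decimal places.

Linear interpolation between the fixed points: C = (28 - 0) × 100 / (33 - 0) = 84.8485°C.
Then 84.8485 × 1.8 + 491.67 = 644.40°R.

644.40°R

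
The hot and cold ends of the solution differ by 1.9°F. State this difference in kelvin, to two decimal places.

Only the scale ratio 5/9 matters for a change in temperature.
1.9 × 5/9 = 1.06.

1.06 K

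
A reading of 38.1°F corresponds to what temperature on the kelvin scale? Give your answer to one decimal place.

276.5 K

In Celsius: (38.1 - 32) × 5/9 = 3.3889°C.
In kelvin: 3.3889 + 273.15 = 276.5 K.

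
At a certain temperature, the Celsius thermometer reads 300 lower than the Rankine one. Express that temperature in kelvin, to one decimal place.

Let x be the Rankine reading; then the Celsius reading is 5/9·x - 273.15.
(5/9·x - 273.15) - x = -300  ⇒  (-4/9)·x = -26.85  ⇒  x = 60.4125°R.
In Celsius: (60.4125 - 491.67) × 5/9 = -239.5875°C.
In kelvin: -239.5875 + 273.15 = 33.6 K.

33.6 K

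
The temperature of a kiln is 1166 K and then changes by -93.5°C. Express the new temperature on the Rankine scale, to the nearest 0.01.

1930.50°R

Initial temperature in Celsius: 1166 - 273.15 = 892.8500°C.
Final Celsius temperature: 892.8500 - 93.5000 = 799.3500°C.
In Rankine: 799.3500 × 1.8 + 491.67 = 1930.50°R.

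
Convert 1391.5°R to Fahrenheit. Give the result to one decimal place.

In Celsius: (1391.5 - 491.67) × 5/9 = 499.9056°C.
In Fahrenheit: 499.9056 × 1.8 + 32 = 931.8°F.

931.8°F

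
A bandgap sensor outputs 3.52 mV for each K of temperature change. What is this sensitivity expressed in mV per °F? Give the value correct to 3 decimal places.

The quantity depends on a temperature interval, so only the ratio of degree sizes applies; the offset between the scales is irrelevant.
A change of 1°F is a change of 5/9 K, so per °F the value is 3.52 × 5/9 = 1.956.

1.956 mV per °F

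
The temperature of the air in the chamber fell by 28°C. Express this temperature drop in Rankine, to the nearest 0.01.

Only the scale ratio 1.8 matters for a change in temperature.
28 × 1.8 = 50.40.

50.40°R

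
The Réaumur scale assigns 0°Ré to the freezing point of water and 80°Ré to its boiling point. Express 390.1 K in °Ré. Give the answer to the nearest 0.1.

93.6°Ré

First in Celsius: 390.1 - 273.15 = 116.9500°C.
Linearly onto the Réaumur scale: 0 + (116.9500 / 100) × (80 - 0) = 93.6°Ré.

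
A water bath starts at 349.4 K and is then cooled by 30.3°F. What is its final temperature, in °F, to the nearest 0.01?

138.95°F

Initial temperature in Celsius: 349.4 - 273.15 = 76.2500°C.
The 30.3°F change is an interval, so only the factor 5/9 applies: -30.3 × 5/9 = -16.8333°C.
Final Celsius temperature: 76.2500 - 16.8333 = 59.4167°C.
In Fahrenheit: 59.4167 × 1.8 + 32 = 138.95°F.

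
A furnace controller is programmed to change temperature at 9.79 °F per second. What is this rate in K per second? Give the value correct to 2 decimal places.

The quantity depends on a temperature interval, so only the ratio of degree sizes applies; the offset between the scales is irrelevant.
A change of 1°F is a change of 5/9 K, so 9.79 × 5/9 = 5.44.

5.44 K/second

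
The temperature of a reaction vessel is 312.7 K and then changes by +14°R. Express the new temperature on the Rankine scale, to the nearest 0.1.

576.9°R

Initial temperature in Celsius: 312.7 - 273.15 = 39.5500°C.
The 14°R change is an interval, so only the factor 5/9 applies: +14 × 5/9 = +7.7778°C.
Final Celsius temperature: 39.5500 + 7.7778 = 47.3278°C.
In Rankine: 47.3278 × 1.8 + 491.67 = 576.9°R.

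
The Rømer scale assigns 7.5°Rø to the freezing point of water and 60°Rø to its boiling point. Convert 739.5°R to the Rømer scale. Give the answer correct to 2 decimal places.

First in Celsius: (739.5 - 491.67) × 5/9 = 137.6833°C.
Linearly onto the Rømer scale: 7.5 + (137.6833 / 100) × (60 - 7.5) = 79.78°Rø.

79.78°Rø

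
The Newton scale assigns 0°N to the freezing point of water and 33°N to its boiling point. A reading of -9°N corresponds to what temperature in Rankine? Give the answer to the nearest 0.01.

442.58°R

Linear interpolation between the fixed points: C = (-9 - 0) × 100 / (33 - 0) = -27.2727°C.
Then -27.2727 × 1.8 + 491.67 = 442.58°R.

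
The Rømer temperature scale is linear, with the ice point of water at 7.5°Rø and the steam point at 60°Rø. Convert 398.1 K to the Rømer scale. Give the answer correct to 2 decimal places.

First in Celsius: 398.1 - 273.15 = 124.9500°C.
Linearly onto the Rømer scale: 7.5 + (124.9500 / 100) × (60 - 7.5) = 73.10°Rø.

73.10°Rø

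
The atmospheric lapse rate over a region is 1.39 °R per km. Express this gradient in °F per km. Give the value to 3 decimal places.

Since only a temperature interval is involved, the additive offset between the scales drops out.
A change of 1°R is a change of 1°F, so 1.39 × 1 = 1.390.

1.390 °F/km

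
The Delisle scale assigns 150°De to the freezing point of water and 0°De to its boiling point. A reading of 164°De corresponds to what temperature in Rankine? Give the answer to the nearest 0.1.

474.9°R

Linear interpolation between the fixed points: C = (164 - 150) × 100 / (0 - 150) = -9.3333°C.
Then -9.3333 × 1.8 + 491.67 = 474.9°R.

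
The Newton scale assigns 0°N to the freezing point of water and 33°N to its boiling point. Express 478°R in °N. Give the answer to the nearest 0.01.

First in Celsius: (478 - 491.67) × 5/9 = -7.5944°C.
Linearly onto the Newton scale: 0 + (-7.5944 / 100) × (33 - 0) = -2.51°N.

-2.51°N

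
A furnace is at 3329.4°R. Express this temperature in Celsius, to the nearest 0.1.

1576.5°C

In Celsius: (3329.4 - 491.67) × 5/9 = 1576.5167°C.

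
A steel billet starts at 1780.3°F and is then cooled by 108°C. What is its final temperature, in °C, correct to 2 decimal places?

863.28°C

Initial temperature in Celsius: (1780.3 - 32) × 5/9 = 971.2778°C.
Final Celsius temperature: 971.2778 - 108.0000 = 863.2778°C.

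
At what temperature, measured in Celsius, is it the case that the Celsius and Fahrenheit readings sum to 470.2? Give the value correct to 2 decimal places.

156.50°C

Let C be the Celsius reading. The Fahrenheit reading is F = 1.8·C + 32.
Require C + F = 470.2: (2.8)·C + 32 = 470.2.
C = (470.2 - 32) / (2.8) = 156.50.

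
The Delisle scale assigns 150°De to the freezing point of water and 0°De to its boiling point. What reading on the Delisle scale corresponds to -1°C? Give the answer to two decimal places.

151.50°De

Linearly onto the Delisle scale: 150 + (-1.0000 / 100) × (0 - 150) = 151.50°De.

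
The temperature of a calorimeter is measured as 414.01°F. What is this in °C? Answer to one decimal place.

In Celsius: (414.01 - 32) × 5/9 = 212.2278°C.

212.2°C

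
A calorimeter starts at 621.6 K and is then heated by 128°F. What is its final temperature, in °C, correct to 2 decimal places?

Initial temperature in Celsius: 621.6 - 273.15 = 348.4500°C.
The 128°F change is an interval, so only the factor 5/9 applies: +128 × 5/9 = +71.1111°C.
Final Celsius temperature: 348.4500 + 71.1111 = 419.5611°C.

419.56°C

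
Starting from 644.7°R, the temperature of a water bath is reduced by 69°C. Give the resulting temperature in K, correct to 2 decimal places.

Initial temperature in Celsius: (644.7 - 491.67) × 5/9 = 85.0167°C.
Final Celsius temperature: 85.0167 - 69.0000 = 16.0167°C.
In kelvin: 16.0167 + 273.15 = 289.17 K.

289.17 K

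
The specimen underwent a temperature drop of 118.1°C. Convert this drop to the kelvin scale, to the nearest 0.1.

Celsius and kelvin degrees are the same size, so the interval is unchanged: 118.1.

118.1 K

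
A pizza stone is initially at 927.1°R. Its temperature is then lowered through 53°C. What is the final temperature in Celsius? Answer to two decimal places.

188.91°C

Initial temperature in Celsius: (927.1 - 491.67) × 5/9 = 241.9056°C.
Final Celsius temperature: 241.9056 - 53.0000 = 188.9056°C.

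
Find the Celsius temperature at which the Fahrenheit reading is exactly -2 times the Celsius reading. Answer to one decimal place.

Let C be the Celsius reading. The Fahrenheit reading is F = 1.8·C + 32.
Require F = -2·C: 1.8·C + 32 = -2·C.
(3.8)·C = -32  ⇒  C = -8.4.

-8.4°C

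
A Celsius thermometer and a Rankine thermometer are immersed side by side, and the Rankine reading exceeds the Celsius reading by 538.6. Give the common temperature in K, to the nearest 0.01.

Let x be the Celsius reading; then the Rankine reading is 1.8·x + 491.67.
(1.8·x + 491.67) - x = 538.6  ⇒  (0.8)·x = 46.93  ⇒  x = 58.6625°C.
In kelvin: 58.6625 + 273.15 = 331.81 K.

331.81 K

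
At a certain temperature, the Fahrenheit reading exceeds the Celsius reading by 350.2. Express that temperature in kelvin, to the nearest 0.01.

Let x be the Celsius reading; then the Fahrenheit reading is 1.8·x + 32.
(1.8·x + 32) - x = 350.2  ⇒  (0.8)·x = 318.2  ⇒  x = 397.7500°C.
In kelvin: 397.7500 + 273.15 = 670.90 K.

670.90 K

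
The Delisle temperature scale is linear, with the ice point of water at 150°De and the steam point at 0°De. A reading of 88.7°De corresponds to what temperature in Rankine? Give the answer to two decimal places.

Linear interpolation between the fixed points: C = (88.7 - 150) × 100 / (0 - 150) = 40.8667°C.
Then 40.8667 × 1.8 + 491.67 = 565.23°R.

565.23°R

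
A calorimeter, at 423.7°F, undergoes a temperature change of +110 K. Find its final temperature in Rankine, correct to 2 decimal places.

1081.37°R

Initial temperature in Celsius: (423.7 - 32) × 5/9 = 217.6111°C.
The 110 K change is an interval; Kelvin and Celsius degrees are the same size, so ΔC = +110°C.
Final Celsius temperature: 217.6111 + 110.0000 = 327.6111°C.
In Rankine: 327.6111 × 1.8 + 491.67 = 1081.37°R.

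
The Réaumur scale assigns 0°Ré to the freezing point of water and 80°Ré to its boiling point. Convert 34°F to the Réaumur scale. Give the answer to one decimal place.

0.9°Ré

First in Celsius: (34 - 32) × 5/9 = 1.1111°C.
Linearly onto the Réaumur scale: 0 + (1.1111 / 100) × (80 - 0) = 0.9°Ré.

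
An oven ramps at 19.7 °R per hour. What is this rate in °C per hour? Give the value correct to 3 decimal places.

10.944 °C/hour

Since only a temperature interval is involved, the additive offset between the scales drops out.
A change of 1°R is a change of 5/9°C, so 19.7 × 5/9 = 10.944.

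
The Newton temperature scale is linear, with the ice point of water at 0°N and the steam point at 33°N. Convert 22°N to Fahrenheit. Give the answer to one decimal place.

152.0°F

Linear interpolation between the fixed points: C = (22 - 0) × 100 / (33 - 0) = 66.6667°C.
Then 66.6667 × 1.8 + 32 = 152.0°F.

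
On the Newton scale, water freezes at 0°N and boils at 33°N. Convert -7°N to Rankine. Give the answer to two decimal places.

453.49°R

Linear interpolation between the fixed points: C = (-7 - 0) × 100 / (33 - 0) = -21.2121°C.
Then -21.2121 × 1.8 + 491.67 = 453.49°R.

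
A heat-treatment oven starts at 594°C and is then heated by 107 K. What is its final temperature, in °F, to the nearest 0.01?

1293.80°F

The 107 K change is an interval; Kelvin and Celsius degrees are the same size, so ΔC = +107°C.
Final Celsius temperature: 594.0000 + 107.0000 = 701.0000°C.
In Fahrenheit: 701.0000 × 1.8 + 32 = 1293.80°F.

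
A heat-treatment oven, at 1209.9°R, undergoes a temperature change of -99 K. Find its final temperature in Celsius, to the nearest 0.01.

Initial temperature in Celsius: (1209.9 - 491.67) × 5/9 = 399.0167°C.
The 99 K change is an interval; Kelvin and Celsius degrees are the same size, so ΔC = -99°C.
Final Celsius temperature: 399.0167 - 99.0000 = 300.0167°C.

300.02°C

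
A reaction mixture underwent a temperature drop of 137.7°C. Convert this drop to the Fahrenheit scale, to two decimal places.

247.86°F

An interval of 1°C corresponds to 1.8°F.
137.7 × 1.8 = 247.86.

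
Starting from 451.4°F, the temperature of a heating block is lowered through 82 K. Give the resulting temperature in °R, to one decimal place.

763.5°R

Initial temperature in Celsius: (451.4 - 32) × 5/9 = 233.0000°C.
The 82 K change is an interval; Kelvin and Celsius degrees are the same size, so ΔC = -82°C.
Final Celsius temperature: 233.0000 - 82.0000 = 151.0000°C.
In Rankine: 151.0000 × 1.8 + 491.67 = 763.5°R.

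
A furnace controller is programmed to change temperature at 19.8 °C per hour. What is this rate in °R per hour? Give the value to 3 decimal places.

35.640 °R/hour

Since only a temperature interval is involved, the additive offset between the scales drops out.
A change of 1°C is a change of 1.8°R, so 19.8 × 1.8 = 35.640.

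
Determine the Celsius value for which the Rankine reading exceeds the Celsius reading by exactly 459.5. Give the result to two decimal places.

-40.21°C

Let C be the Celsius reading. The Rankine reading is R = 1.8·C + 491.67.
Require R - C = 459.5: (0.8)·C + 491.67 = 459.5.
C = (459.5 - 491.67) / (0.8) = -40.21.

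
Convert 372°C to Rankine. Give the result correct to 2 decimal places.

1161.27°R

In Rankine: 372.0000 × 1.8 + 491.67 = 1161.27°R.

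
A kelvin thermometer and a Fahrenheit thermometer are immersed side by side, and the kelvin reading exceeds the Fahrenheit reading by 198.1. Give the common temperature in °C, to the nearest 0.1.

53.8°C

Let x be the kelvin reading; then the Fahrenheit reading is 1.8·x - 459.67.
(1.8·x - 459.67) - x = -198.1  ⇒  (0.8)·x = 261.57  ⇒  x = 326.9625 K.
In Celsius: 326.9625 - 273.15 = 53.8°C.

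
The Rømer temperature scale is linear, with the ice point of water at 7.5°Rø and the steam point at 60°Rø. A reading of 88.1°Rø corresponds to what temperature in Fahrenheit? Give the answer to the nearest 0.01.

308.34°F

Linear interpolation between the fixed points: C = (88.1 - 7.5) × 100 / (60 - 7.5) = 153.5238°C.
Then 153.5238 × 1.8 + 32 = 308.34°F.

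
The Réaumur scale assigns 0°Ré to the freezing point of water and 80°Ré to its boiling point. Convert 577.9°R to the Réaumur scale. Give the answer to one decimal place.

First in Celsius: (577.9 - 491.67) × 5/9 = 47.9056°C.
Linearly onto the Réaumur scale: 0 + (47.9056 / 100) × (80 - 0) = 38.3°Ré.

38.3°Ré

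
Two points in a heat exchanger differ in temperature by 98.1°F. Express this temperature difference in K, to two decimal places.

54.50 K

Only the scale ratio 5/9 matters for a change in temperature.
98.1 × 5/9 = 54.50.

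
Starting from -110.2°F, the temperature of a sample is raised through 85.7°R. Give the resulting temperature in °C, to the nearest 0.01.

-31.39°C

Initial temperature in Celsius: (-110.2 - 32) × 5/9 = -79.0000°C.
The 85.7°R change is an interval, so only the factor 5/9 applies: +85.7 × 5/9 = +47.6111°C.
Final Celsius temperature: -79.0000 + 47.6111 = -31.3889°C.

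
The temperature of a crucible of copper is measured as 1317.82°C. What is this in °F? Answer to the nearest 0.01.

2404.08°F

In Fahrenheit: 1317.8200 × 1.8 + 32 = 2404.08°F.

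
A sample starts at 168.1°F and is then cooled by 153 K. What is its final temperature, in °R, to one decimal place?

Initial temperature in Celsius: (168.1 - 32) × 5/9 = 75.6111°C.
The 153 K change is an interval; Kelvin and Celsius degrees are the same size, so ΔC = -153°C.
Final Celsius temperature: 75.6111 - 153.0000 = -77.3889°C.
In Rankine: -77.3889 × 1.8 + 491.67 = 352.4°R.

352.4°R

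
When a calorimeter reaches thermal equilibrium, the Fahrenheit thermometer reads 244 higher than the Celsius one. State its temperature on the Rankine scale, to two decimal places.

Let x be the Celsius reading; then the Fahrenheit reading is 1.8·x + 32.
(1.8·x + 32) - x = 244  ⇒  (0.8)·x = 212  ⇒  x = 265.0000°C.
In Rankine: 265.0000 × 1.8 + 491.67 = 968.67°R.

968.67°R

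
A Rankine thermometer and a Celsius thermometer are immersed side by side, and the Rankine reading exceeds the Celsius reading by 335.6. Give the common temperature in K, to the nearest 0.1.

Let x be the Rankine reading; then the Celsius reading is 5/9·x - 273.15.
(5/9·x - 273.15) - x = -335.6  ⇒  (-4/9)·x = -62.45  ⇒  x = 140.5125°R.
In Celsius: (140.5125 - 491.67) × 5/9 = -195.0875°C.
In kelvin: -195.0875 + 273.15 = 78.1 K.

78.1 K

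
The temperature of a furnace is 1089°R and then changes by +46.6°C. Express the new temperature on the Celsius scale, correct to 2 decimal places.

Initial temperature in Celsius: (1089 - 491.67) × 5/9 = 331.8500°C.
Final Celsius temperature: 331.8500 + 46.6000 = 378.4500°C.

378.45°C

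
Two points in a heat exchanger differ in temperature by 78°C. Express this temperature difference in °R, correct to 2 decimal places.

140.40°R

Only the scale ratio 1.8 matters for a change in temperature.
78 × 1.8 = 140.40.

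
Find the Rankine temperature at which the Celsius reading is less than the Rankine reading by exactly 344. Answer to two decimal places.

Let R be the Rankine reading. The Celsius reading is C = 5/9·R - 273.15.
Require C - R = -344: (-4/9)·R - 273.15 = -344.
R = (-344 + 273.15) / (-4/9) = 159.41.

159.41°R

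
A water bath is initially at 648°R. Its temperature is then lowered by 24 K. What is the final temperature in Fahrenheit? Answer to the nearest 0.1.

Initial temperature in Celsius: (648 - 491.67) × 5/9 = 86.8500°C.
The 24 K change is an interval; Kelvin and Celsius degrees are the same size, so ΔC = -24°C.
Final Celsius temperature: 86.8500 - 24.0000 = 62.8500°C.
In Fahrenheit: 62.8500 × 1.8 + 32 = 145.1°F.

145.1°F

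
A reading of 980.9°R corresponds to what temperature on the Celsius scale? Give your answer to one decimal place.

271.8°C

In Celsius: (980.9 - 491.67) × 5/9 = 271.7944°C.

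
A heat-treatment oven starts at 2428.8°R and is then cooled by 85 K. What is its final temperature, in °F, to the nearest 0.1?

1816.1°F

Initial temperature in Celsius: (2428.8 - 491.67) × 5/9 = 1076.1833°C.
The 85 K change is an interval; Kelvin and Celsius degrees are the same size, so ΔC = -85°C.
Final Celsius temperature: 1076.1833 - 85.0000 = 991.1833°C.
In Fahrenheit: 991.1833 × 1.8 + 32 = 1816.1°F.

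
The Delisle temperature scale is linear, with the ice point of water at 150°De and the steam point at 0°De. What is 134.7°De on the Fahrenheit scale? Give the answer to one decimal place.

Linear interpolation between the fixed points: C = (134.7 - 150) × 100 / (0 - 150) = 10.2000°C.
Then 10.2000 × 1.8 + 32 = 50.4°F.

50.4°F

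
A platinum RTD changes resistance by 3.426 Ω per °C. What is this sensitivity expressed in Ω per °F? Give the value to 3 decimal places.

The quantity depends on a temperature interval, so only the ratio of degree sizes applies; the offset between the scales is irrelevant.
A change of 1°F is a change of 5/9°C, so per °F the value is 3.426 × 5/9 = 1.903.

1.903 Ω per °F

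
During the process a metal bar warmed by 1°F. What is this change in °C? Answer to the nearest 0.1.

0.6°C

For a temperature interval the offset drops out; only the factor 5/9 applies.
1 × 5/9 = 0.6.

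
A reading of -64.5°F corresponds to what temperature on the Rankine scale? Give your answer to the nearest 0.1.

395.2°R

In Celsius: (-64.5 - 32) × 5/9 = -53.6111°C.
In Rankine: -53.6111 × 1.8 + 491.67 = 395.2°R.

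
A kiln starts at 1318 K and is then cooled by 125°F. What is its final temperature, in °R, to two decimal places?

2247.40°R

Initial temperature in Celsius: 1318 - 273.15 = 1044.8500°C.
The 125°F change is an interval, so only the factor 5/9 applies: -125 × 5/9 = -69.4444°C.
Final Celsius temperature: 1044.8500 - 69.4444 = 975.4056°C.
In Rankine: 975.4056 × 1.8 + 491.67 = 2247.40°R.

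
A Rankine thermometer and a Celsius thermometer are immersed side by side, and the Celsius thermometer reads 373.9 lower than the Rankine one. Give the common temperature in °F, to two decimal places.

Let x be the Rankine reading; then the Celsius reading is 5/9·x - 273.15.
(5/9·x - 273.15) - x = -373.9  ⇒  (-4/9)·x = -100.75  ⇒  x = 226.6875°R.
In Celsius: (226.6875 - 491.67) × 5/9 = -147.2125°C.
In Fahrenheit: -147.2125 × 1.8 + 32 = -232.98°F.

-232.98°F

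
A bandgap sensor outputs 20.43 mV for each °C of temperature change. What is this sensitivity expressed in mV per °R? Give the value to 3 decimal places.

The quantity depends on a temperature interval, so only the ratio of degree sizes applies; the offset between the scales is irrelevant.
A change of 1°R is a change of 5/9°C, so per °R the value is 20.43 × 5/9 = 11.350.

11.350 mV per °R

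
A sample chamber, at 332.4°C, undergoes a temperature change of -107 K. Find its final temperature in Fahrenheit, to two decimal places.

The 107 K change is an interval; Kelvin and Celsius degrees are the same size, so ΔC = -107°C.
Final Celsius temperature: 332.4000 - 107.0000 = 225.4000°C.
In Fahrenheit: 225.4000 × 1.8 + 32 = 437.72°F.

437.72°F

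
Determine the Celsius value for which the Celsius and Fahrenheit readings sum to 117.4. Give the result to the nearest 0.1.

30.5°C

Let C be the Celsius reading. The Fahrenheit reading is F = 1.8·C + 32.
Require C + F = 117.4: (2.8)·C + 32 = 117.4.
C = (117.4 - 32) / (2.8) = 30.5.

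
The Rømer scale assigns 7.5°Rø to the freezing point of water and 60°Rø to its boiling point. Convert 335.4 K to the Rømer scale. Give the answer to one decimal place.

40.2°Rø

First in Celsius: 335.4 - 273.15 = 62.2500°C.
Linearly onto the Rømer scale: 7.5 + (62.2500 / 100) × (60 - 7.5) = 40.2°Rø.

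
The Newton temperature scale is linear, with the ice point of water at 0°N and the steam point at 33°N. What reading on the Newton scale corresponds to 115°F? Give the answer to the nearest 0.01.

15.22°N

First in Celsius: (115 - 32) × 5/9 = 46.1111°C.
Linearly onto the Newton scale: 0 + (46.1111 / 100) × (33 - 0) = 15.22°N.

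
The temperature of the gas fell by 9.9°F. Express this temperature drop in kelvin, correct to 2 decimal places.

5.50 K

For a temperature interval the offset drops out; only the factor 5/9 applies.
9.9 × 5/9 = 5.50.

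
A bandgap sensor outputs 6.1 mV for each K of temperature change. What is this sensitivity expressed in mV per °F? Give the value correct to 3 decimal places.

3.389 mV per °F

Since only a temperature interval is involved, the additive offset between the scales drops out.
A change of 1°F is a change of 5/9 K, so per °F the value is 6.1 × 5/9 = 3.389.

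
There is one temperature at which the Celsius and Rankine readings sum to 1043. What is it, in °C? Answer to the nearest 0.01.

Let C be the Celsius reading. The Rankine reading is R = 1.8·C + 491.67.
Require C + R = 1043: (2.8)·C + 491.67 = 1043.
C = (1043 - 491.67) / (2.8) = 196.90.

196.90°C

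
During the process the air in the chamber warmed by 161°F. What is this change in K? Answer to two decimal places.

For a temperature interval the offset drops out; only the factor 5/9 applies.
161 × 5/9 = 89.44.

89.44 K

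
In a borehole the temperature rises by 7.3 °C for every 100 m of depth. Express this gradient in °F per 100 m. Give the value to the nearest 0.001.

The quantity depends on a temperature interval, so only the ratio of degree sizes applies; the offset between the scales is irrelevant.
A change of 1°C is a change of 1.8°F, so 7.3 × 1.8 = 13.140.

13.140 °F/100 m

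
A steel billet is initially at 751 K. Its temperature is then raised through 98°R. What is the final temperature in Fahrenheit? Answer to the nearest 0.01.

Initial temperature in Celsius: 751 - 273.15 = 477.8500°C.
The 98°R change is an interval, so only the factor 5/9 applies: +98 × 5/9 = +54.4444°C.
Final Celsius temperature: 477.8500 + 54.4444 = 532.2944°C.
In Fahrenheit: 532.2944 × 1.8 + 32 = 990.13°F.

990.13°F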